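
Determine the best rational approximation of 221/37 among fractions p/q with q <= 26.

155/26

Expand x = 221/37 as a continued fraction with the Euclidean algorithm:
  221 = 5*37 + 36, so a_0 = 5.
  37 = 1*36 + 1, so a_1 = 1.
  36 = 36*1 + 0, so a_2 = 36.
so x = [5; 1, 36].
Convergents (p_i = a_i*p_{i-1} + p_{i-2}, q_i = a_i*q_{i-1} + q_{i-2} with p_{-2}=0, p_{-1}=1, q_{-2}=1, q_{-1}=0), until the denominator exceeds 26:
  i=0: a_0=5, p_0 = 5*1 + 0 = 5, q_0 = 5*0 + 1 = 1.
  i=1: a_1=1, p_1 = 1*5 + 1 = 6, q_1 = 1*1 + 0 = 1.
  i=2: a_2=36, p_2 = 36*6 + 5 = 221, q_2 = 36*1 + 1 = 37.
q_2 = 37 > 26, so the last convergent with denominator <= 26 is p_1/q_1 = 6/1.
The closest fraction with denominator <= 26 is either p_1/q_1 or the intermediate fraction (k*p_1 + p_0)/(k*q_1 + q_0) with the largest k >= 1 whose denominator stays <= 26; these approach x as k grows, and every other convergent or intermediate fraction in range is farther away.
Largest k: floor((26 - q_0)/q_1) = floor((26 - 1)/1) = 25.
That gives (25*6 + 5)/(25*1 + 1) = 155/26.
Compare the errors: |x - 6/1| = |221*1 - 6*37|/(37*1) = 1/37, and |x - 155/26| = |221*26 - 155*37|/(37*26) = 11/962.
Cross-multiplying, 11*37 = 407 < 962 = 1*962, so 11/962 is smaller: the intermediate fraction 155/26 is closer to x than 6/1.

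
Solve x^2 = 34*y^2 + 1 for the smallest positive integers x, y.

(x, y) = (35, 6)

First expand sqrt(34) as a continued fraction. With x_i = (sqrt(34) + m_i)/d_i and (m_0, d_0) = (0, 1): a_0 = floor(sqrt(34)) = 5, since 5^2 = 25 <= 34 < 36 = 6^2.
Iterate m_{i+1} = d_i*a_i - m_i, d_{i+1} = (34 - m_{i+1}^2)/d_i, a_{i+1} = floor((a_0 + m_{i+1})/d_{i+1}):
  m_1 = 1*5 - 0 = 5, d_1 = (34 - 5^2)/1 = 9/1 = 9, a_1 = floor((5 + 5)/9) = 1.
  m_2 = 9*1 - 5 = 4, d_2 = (34 - 4^2)/9 = 18/9 = 2, a_2 = floor((5 + 4)/2) = 4.
  m_3 = 2*4 - 4 = 4, d_3 = (34 - 4^2)/2 = 18/2 = 9, a_3 = floor((5 + 4)/9) = 1.
  m_4 = 9*1 - 4 = 5, d_4 = (34 - 5^2)/9 = 9/9 = 1, a_4 = floor((5 + 5)/1) = 10.
  m_5 = 1*10 - 5 = 5, d_5 = (34 - 5^2)/1 = 9/1 = 9: (m_5, d_5) = (m_1, d_1) = (5, 9), so from here the quotients repeat a_1, ..., a_4; the period length is 4.
So sqrt(34) = [5; (1, 4, 1, 10)] with period length k = 4.
k is even, so the fundamental solution of x^2 - 34y^2 = 1 is (p_{k-1}, q_{k-1}) = (p_3, q_3); compute convergents through index 3.
Convergents (p_i = a_i*p_{i-1} + p_{i-2}, q_i = a_i*q_{i-1} + q_{i-2} with p_{-2}=0, p_{-1}=1, q_{-2}=1, q_{-1}=0):
  i=0: a_0=5, p_0 = 5*1 + 0 = 5, q_0 = 5*0 + 1 = 1.
  i=1: a_1=1, p_1 = 1*5 + 1 = 6, q_1 = 1*1 + 0 = 1.
  i=2: a_2=4, p_2 = 4*6 + 5 = 29, q_2 = 4*1 + 1 = 5.
  i=3: a_3=1, p_3 = 1*29 + 6 = 35, q_3 = 1*5 + 1 = 6.
Check: 35^2 - 34*6^2 = 1225 - 1224 = 1, so (x, y) = (35, 6) solves the equation, and by the theorem it is the least positive solution.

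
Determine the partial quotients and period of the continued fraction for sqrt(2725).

Write x_i = (sqrt(2725) + m_i)/d_i with (m_0, d_0) = (0, 1). a_0 = floor(sqrt(2725)) = 52, since 52^2 = 2704 <= 2725 < 2809 = 53^2.
Iterate m_{i+1} = d_i*a_i - m_i, d_{i+1} = (2725 - m_{i+1}^2)/d_i, a_{i+1} = floor((a_0 + m_{i+1})/d_{i+1}):
  m_1 = 1*52 - 0 = 52, d_1 = (2725 - 52^2)/1 = 21/1 = 21, a_1 = floor((52 + 52)/21) = 4.
  m_2 = 21*4 - 52 = 32, d_2 = (2725 - 32^2)/21 = 1701/21 = 81, a_2 = floor((52 + 32)/81) = 1.
  m_3 = 81*1 - 32 = 49, d_3 = (2725 - 49^2)/81 = 324/81 = 4, a_3 = floor((52 + 49)/4) = 25.
  m_4 = 4*25 - 49 = 51, d_4 = (2725 - 51^2)/4 = 124/4 = 31, a_4 = floor((52 + 51)/31) = 3.
  m_5 = 31*3 - 51 = 42, d_5 = (2725 - 42^2)/31 = 961/31 = 31, a_5 = floor((52 + 42)/31) = 3.
  m_6 = 31*3 - 42 = 51, d_6 = (2725 - 51^2)/31 = 124/31 = 4, a_6 = floor((52 + 51)/4) = 25.
  m_7 = 4*25 - 51 = 49, d_7 = (2725 - 49^2)/4 = 324/4 = 81, a_7 = floor((52 + 49)/81) = 1.
  m_8 = 81*1 - 49 = 32, d_8 = (2725 - 32^2)/81 = 1701/81 = 21, a_8 = floor((52 + 32)/21) = 4.
  m_9 = 21*4 - 32 = 52, d_9 = (2725 - 52^2)/21 = 21/21 = 1, a_9 = floor((52 + 52)/1) = 104.
  m_10 = 1*104 - 52 = 52, d_10 = (2725 - 52^2)/1 = 21/1 = 21: (m_10, d_10) = (m_1, d_1) = (52, 21), so from here the quotients repeat a_1, ..., a_9; the period length is 9.
Hence the expansion of sqrt(2725) is a_0 = 52 followed by the repeating block 4, 1, 25, 3, 3, 25, 1, 4, 104 (period 9).

[52; (4, 1, 25, 3, 3, 25, 1, 4, 104)]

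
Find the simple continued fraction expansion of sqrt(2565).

[50; (1, 1, 1, 4, 1, 1, 1, 100)]

Write x_i = (sqrt(2565) + m_i)/d_i with (m_0, d_0) = (0, 1). a_0 = floor(sqrt(2565)) = 50, since 50^2 = 2500 <= 2565 < 2601 = 51^2.
Iterate m_{i+1} = d_i*a_i - m_i, d_{i+1} = (2565 - m_{i+1}^2)/d_i, a_{i+1} = floor((a_0 + m_{i+1})/d_{i+1}):
  m_1 = 1*50 - 0 = 50, d_1 = (2565 - 50^2)/1 = 65/1 = 65, a_1 = floor((50 + 50)/65) = 1.
  m_2 = 65*1 - 50 = 15, d_2 = (2565 - 15^2)/65 = 2340/65 = 36, a_2 = floor((50 + 15)/36) = 1.
  m_3 = 36*1 - 15 = 21, d_3 = (2565 - 21^2)/36 = 2124/36 = 59, a_3 = floor((50 + 21)/59) = 1.
  m_4 = 59*1 - 21 = 38, d_4 = (2565 - 38^2)/59 = 1121/59 = 19, a_4 = floor((50 + 38)/19) = 4.
  m_5 = 19*4 - 38 = 38, d_5 = (2565 - 38^2)/19 = 1121/19 = 59, a_5 = floor((50 + 38)/59) = 1.
  m_6 = 59*1 - 38 = 21, d_6 = (2565 - 21^2)/59 = 2124/59 = 36, a_6 = floor((50 + 21)/36) = 1.
  m_7 = 36*1 - 21 = 15, d_7 = (2565 - 15^2)/36 = 2340/36 = 65, a_7 = floor((50 + 15)/65) = 1.
  m_8 = 65*1 - 15 = 50, d_8 = (2565 - 50^2)/65 = 65/65 = 1, a_8 = floor((50 + 50)/1) = 100.
  m_9 = 1*100 - 50 = 50, d_9 = (2565 - 50^2)/1 = 65/1 = 65: (m_9, d_9) = (m_1, d_1) = (50, 65), so from here the quotients repeat a_1, ..., a_8; the period length is 8.
Hence the expansion of sqrt(2565) is a_0 = 50 followed by the repeating block 1, 1, 1, 4, 1, 1, 1, 100 (period 8).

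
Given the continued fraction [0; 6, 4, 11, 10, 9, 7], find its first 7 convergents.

Using the convergent recurrence p_i = a_i*p_{i-1} + p_{i-2}, q_i = a_i*q_{i-1} + q_{i-2} with p_{-2}=0, p_{-1}=1, q_{-2}=1, q_{-1}=0:
  i=0: a_0=0, p_0 = 0*1 + 0 = 0, q_0 = 0*0 + 1 = 1.
  i=1: a_1=6, p_1 = 6*0 + 1 = 1, q_1 = 6*1 + 0 = 6.
  i=2: a_2=4, p_2 = 4*1 + 0 = 4, q_2 = 4*6 + 1 = 25.
  i=3: a_3=11, p_3 = 11*4 + 1 = 45, q_3 = 11*25 + 6 = 281.
  i=4: a_4=10, p_4 = 10*45 + 4 = 454, q_4 = 10*281 + 25 = 2835.
  i=5: a_5=9, p_5 = 9*454 + 45 = 4131, q_5 = 9*2835 + 281 = 25796.
  i=6: a_6=7, p_6 = 7*4131 + 454 = 29371, q_6 = 7*25796 + 2835 = 183407.

0/1, 1/6, 4/25, 45/281, 454/2835, 4131/25796, 29371/183407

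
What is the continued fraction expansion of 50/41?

Run the Euclidean algorithm on 50 and 41; the successive quotients are the partial quotients a_0, a_1, ... (each step inverts the fractional part left over by the previous one):
  50 = 1*41 + 9, so a_0 = 1.
  41 = 4*9 + 5, so a_1 = 4.
  9 = 1*5 + 4, so a_2 = 1.
  5 = 1*4 + 1, so a_3 = 1.
  4 = 4*1 + 0, so a_4 = 4.
The remainder reaches 0 after 5 divisions, so the expansion has 5 partial quotients, read off in order.

[1; 4, 1, 1, 4]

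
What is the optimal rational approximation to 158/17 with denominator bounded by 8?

Expand x = 158/17 as a continued fraction with the Euclidean algorithm:
  158 = 9*17 + 5, so a_0 = 9.
  17 = 3*5 + 2, so a_1 = 3.
  5 = 2*2 + 1, so a_2 = 2.
  2 = 2*1 + 0, so a_3 = 2.
so x = [9; 3, 2, 2].
Convergents (p_i = a_i*p_{i-1} + p_{i-2}, q_i = a_i*q_{i-1} + q_{i-2} with p_{-2}=0, p_{-1}=1, q_{-2}=1, q_{-1}=0), until the denominator exceeds 8:
  i=0: a_0=9, p_0 = 9*1 + 0 = 9, q_0 = 9*0 + 1 = 1.
  i=1: a_1=3, p_1 = 3*9 + 1 = 28, q_1 = 3*1 + 0 = 3.
  i=2: a_2=2, p_2 = 2*28 + 9 = 65, q_2 = 2*3 + 1 = 7.
  i=3: a_3=2, p_3 = 2*65 + 28 = 158, q_3 = 2*7 + 3 = 17.
q_3 = 17 > 8, so the last convergent with denominator <= 8 is p_2/q_2 = 65/7.
The closest fraction with denominator <= 8 is either p_2/q_2 or the intermediate fraction (k*p_2 + p_1)/(k*q_2 + q_1) with the largest k >= 1 whose denominator stays <= 8; these approach x as k grows, and every other convergent or intermediate fraction in range is farther away.
Largest k: floor((8 - q_1)/q_2) = floor((8 - 3)/7) = 0.
Since k = 0, no intermediate fraction beyond p_2/q_2 has denominator <= 8, so the convergent 65/7 is the closest (its error is |158*7 - 65*17|/(17*7) = 1/119).

65/7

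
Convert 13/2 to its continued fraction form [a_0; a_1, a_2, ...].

Run the Euclidean algorithm on 13 and 2; the successive quotients are the partial quotients a_0, a_1, ... (each step inverts the fractional part left over by the previous one):
  13 = 6*2 + 1, so a_0 = 6.
  2 = 2*1 + 0, so a_1 = 2.
The remainder reaches 0 after 2 divisions, so the expansion has 2 partial quotients, read off in order.

[6; 2]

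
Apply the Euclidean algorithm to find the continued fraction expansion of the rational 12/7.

Run the Euclidean algorithm on 12 and 7; the successive quotients are the partial quotients a_0, a_1, ... (each step inverts the fractional part left over by the previous one):
  12 = 1*7 + 5, so a_0 = 1.
  7 = 1*5 + 2, so a_1 = 1.
  5 = 2*2 + 1, so a_2 = 2.
  2 = 2*1 + 0, so a_3 = 2.
The remainder reaches 0 after 4 divisions, so the expansion has 4 partial quotients, read off in order.

[1; 1, 2, 2]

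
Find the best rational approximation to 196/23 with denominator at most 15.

128/15

Expand x = 196/23 as a continued fraction with the Euclidean algorithm:
  196 = 8*23 + 12, so a_0 = 8.
  23 = 1*12 + 11, so a_1 = 1.
  12 = 1*11 + 1, so a_2 = 1.
  11 = 11*1 + 0, so a_3 = 11.
so x = [8; 1, 1, 11].
Convergents (p_i = a_i*p_{i-1} + p_{i-2}, q_i = a_i*q_{i-1} + q_{i-2} with p_{-2}=0, p_{-1}=1, q_{-2}=1, q_{-1}=0), until the denominator exceeds 15:
  i=0: a_0=8, p_0 = 8*1 + 0 = 8, q_0 = 8*0 + 1 = 1.
  i=1: a_1=1, p_1 = 1*8 + 1 = 9, q_1 = 1*1 + 0 = 1.
  i=2: a_2=1, p_2 = 1*9 + 8 = 17, q_2 = 1*1 + 1 = 2.
  i=3: a_3=11, p_3 = 11*17 + 9 = 196, q_3 = 11*2 + 1 = 23.
q_3 = 23 > 15, so the last convergent with denominator <= 15 is p_2/q_2 = 17/2.
The closest fraction with denominator <= 15 is either p_2/q_2 or the intermediate fraction (k*p_2 + p_1)/(k*q_2 + q_1) with the largest k >= 1 whose denominator stays <= 15; these approach x as k grows, and every other convergent or intermediate fraction in range is farther away.
Largest k: floor((15 - q_1)/q_2) = floor((15 - 1)/2) = 7.
That gives (7*17 + 9)/(7*2 + 1) = 128/15.
Compare the errors: |x - 17/2| = |196*2 - 17*23|/(23*2) = 1/46, and |x - 128/15| = |196*15 - 128*23|/(23*15) = 4/345.
Cross-multiplying, 4*46 = 184 < 345 = 1*345, so 4/345 is smaller: the intermediate fraction 128/15 is closer to x than 17/2.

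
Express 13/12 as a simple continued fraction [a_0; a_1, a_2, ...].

Run the Euclidean algorithm on 13 and 12; the successive quotients are the partial quotients a_0, a_1, ... (each step inverts the fractional part left over by the previous one):
  13 = 1*12 + 1, so a_0 = 1.
  12 = 12*1 + 0, so a_1 = 12.
The remainder reaches 0 after 2 divisions, so the expansion has 2 partial quotients, read off in order.

[1; 12]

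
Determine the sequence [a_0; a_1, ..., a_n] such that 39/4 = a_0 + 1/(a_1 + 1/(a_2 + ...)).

[9; 1, 3]

Run the Euclidean algorithm on 39 and 4; the successive quotients are the partial quotients a_0, a_1, ... (each step inverts the fractional part left over by the previous one):
  39 = 9*4 + 3, so a_0 = 9.
  4 = 1*3 + 1, so a_1 = 1.
  3 = 3*1 + 0, so a_2 = 3.
The remainder reaches 0 after 3 divisions, so the expansion has 3 partial quotients, read off in order.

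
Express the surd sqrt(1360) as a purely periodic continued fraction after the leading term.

[36; (1, 7, 4, 1, 3, 1, 4, 7, 1, 72)]

Write x_i = (sqrt(1360) + m_i)/d_i with (m_0, d_0) = (0, 1). a_0 = floor(sqrt(1360)) = 36, since 36^2 = 1296 <= 1360 < 1369 = 37^2.
Iterate m_{i+1} = d_i*a_i - m_i, d_{i+1} = (1360 - m_{i+1}^2)/d_i, a_{i+1} = floor((a_0 + m_{i+1})/d_{i+1}):
  m_1 = 1*36 - 0 = 36, d_1 = (1360 - 36^2)/1 = 64/1 = 64, a_1 = floor((36 + 36)/64) = 1.
  m_2 = 64*1 - 36 = 28, d_2 = (1360 - 28^2)/64 = 576/64 = 9, a_2 = floor((36 + 28)/9) = 7.
  m_3 = 9*7 - 28 = 35, d_3 = (1360 - 35^2)/9 = 135/9 = 15, a_3 = floor((36 + 35)/15) = 4.
  m_4 = 15*4 - 35 = 25, d_4 = (1360 - 25^2)/15 = 735/15 = 49, a_4 = floor((36 + 25)/49) = 1.
  m_5 = 49*1 - 25 = 24, d_5 = (1360 - 24^2)/49 = 784/49 = 16, a_5 = floor((36 + 24)/16) = 3.
  m_6 = 16*3 - 24 = 24, d_6 = (1360 - 24^2)/16 = 784/16 = 49, a_6 = floor((36 + 24)/49) = 1.
  m_7 = 49*1 - 24 = 25, d_7 = (1360 - 25^2)/49 = 735/49 = 15, a_7 = floor((36 + 25)/15) = 4.
  m_8 = 15*4 - 25 = 35, d_8 = (1360 - 35^2)/15 = 135/15 = 9, a_8 = floor((36 + 35)/9) = 7.
  m_9 = 9*7 - 35 = 28, d_9 = (1360 - 28^2)/9 = 576/9 = 64, a_9 = floor((36 + 28)/64) = 1.
  m_10 = 64*1 - 28 = 36, d_10 = (1360 - 36^2)/64 = 64/64 = 1, a_10 = floor((36 + 36)/1) = 72.
  m_11 = 1*72 - 36 = 36, d_11 = (1360 - 36^2)/1 = 64/1 = 64: (m_11, d_11) = (m_1, d_1) = (36, 64), so from here the quotients repeat a_1, ..., a_10; the period length is 10.
Hence the expansion of sqrt(1360) is a_0 = 36 followed by the repeating block 1, 7, 4, 1, 3, 1, 4, 7, 1, 72 (period 10).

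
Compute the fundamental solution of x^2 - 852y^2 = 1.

First expand sqrt(852) as a continued fraction. With x_i = (sqrt(852) + m_i)/d_i and (m_0, d_0) = (0, 1): a_0 = floor(sqrt(852)) = 29, since 29^2 = 841 <= 852 < 900 = 30^2.
Iterate m_{i+1} = d_i*a_i - m_i, d_{i+1} = (852 - m_{i+1}^2)/d_i, a_{i+1} = floor((a_0 + m_{i+1})/d_{i+1}):
  m_1 = 1*29 - 0 = 29, d_1 = (852 - 29^2)/1 = 11/1 = 11, a_1 = floor((29 + 29)/11) = 5.
  m_2 = 11*5 - 29 = 26, d_2 = (852 - 26^2)/11 = 176/11 = 16, a_2 = floor((29 + 26)/16) = 3.
  m_3 = 16*3 - 26 = 22, d_3 = (852 - 22^2)/16 = 368/16 = 23, a_3 = floor((29 + 22)/23) = 2.
  m_4 = 23*2 - 22 = 24, d_4 = (852 - 24^2)/23 = 276/23 = 12, a_4 = floor((29 + 24)/12) = 4.
  m_5 = 12*4 - 24 = 24, d_5 = (852 - 24^2)/12 = 276/12 = 23, a_5 = floor((29 + 24)/23) = 2.
  m_6 = 23*2 - 24 = 22, d_6 = (852 - 22^2)/23 = 368/23 = 16, a_6 = floor((29 + 22)/16) = 3.
  m_7 = 16*3 - 22 = 26, d_7 = (852 - 26^2)/16 = 176/16 = 11, a_7 = floor((29 + 26)/11) = 5.
  m_8 = 11*5 - 26 = 29, d_8 = (852 - 29^2)/11 = 11/11 = 1, a_8 = floor((29 + 29)/1) = 58.
  m_9 = 1*58 - 29 = 29, d_9 = (852 - 29^2)/1 = 11/1 = 11: (m_9, d_9) = (m_1, d_1) = (29, 11), so from here the quotients repeat a_1, ..., a_8; the period length is 8.
So sqrt(852) = [29; (5, 3, 2, 4, 2, 3, 5, 58)] with period length k = 8.
k is even, so the fundamental solution of x^2 - 852y^2 = 1 is (p_{k-1}, q_{k-1}) = (p_7, q_7); compute convergents through index 7.
Convergents (p_i = a_i*p_{i-1} + p_{i-2}, q_i = a_i*q_{i-1} + q_{i-2} with p_{-2}=0, p_{-1}=1, q_{-2}=1, q_{-1}=0):
  i=0: a_0=29, p_0 = 29*1 + 0 = 29, q_0 = 29*0 + 1 = 1.
  i=1: a_1=5, p_1 = 5*29 + 1 = 146, q_1 = 5*1 + 0 = 5.
  i=2: a_2=3, p_2 = 3*146 + 29 = 467, q_2 = 3*5 + 1 = 16.
  i=3: a_3=2, p_3 = 2*467 + 146 = 1080, q_3 = 2*16 + 5 = 37.
  i=4: a_4=4, p_4 = 4*1080 + 467 = 4787, q_4 = 4*37 + 16 = 164.
  i=5: a_5=2, p_5 = 2*4787 + 1080 = 10654, q_5 = 2*164 + 37 = 365.
  i=6: a_6=3, p_6 = 3*10654 + 4787 = 36749, q_6 = 3*365 + 164 = 1259.
  i=7: a_7=5, p_7 = 5*36749 + 10654 = 194399, q_7 = 5*1259 + 365 = 6660.
Check: 194399^2 - 852*6660^2 = 37790971201 - 37790971200 = 1, so (x, y) = (194399, 6660) solves the equation, and by the theorem it is the least positive solution.

(x, y) = (194399, 6660)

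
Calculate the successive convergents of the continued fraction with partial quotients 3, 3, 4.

3/1, 10/3, 43/13

Using the convergent recurrence p_i = a_i*p_{i-1} + p_{i-2}, q_i = a_i*q_{i-1} + q_{i-2} with p_{-2}=0, p_{-1}=1, q_{-2}=1, q_{-1}=0:
  i=0: a_0=3, p_0 = 3*1 + 0 = 3, q_0 = 3*0 + 1 = 1.
  i=1: a_1=3, p_1 = 3*3 + 1 = 10, q_1 = 3*1 + 0 = 3.
  i=2: a_2=4, p_2 = 4*10 + 3 = 43, q_2 = 4*3 + 1 = 13.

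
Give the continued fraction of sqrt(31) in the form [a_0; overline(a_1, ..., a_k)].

Write x_i = (sqrt(31) + m_i)/d_i with (m_0, d_0) = (0, 1). a_0 = floor(sqrt(31)) = 5, since 5^2 = 25 <= 31 < 36 = 6^2.
Iterate m_{i+1} = d_i*a_i - m_i, d_{i+1} = (31 - m_{i+1}^2)/d_i, a_{i+1} = floor((a_0 + m_{i+1})/d_{i+1}):
  m_1 = 1*5 - 0 = 5, d_1 = (31 - 5^2)/1 = 6/1 = 6, a_1 = floor((5 + 5)/6) = 1.
  m_2 = 6*1 - 5 = 1, d_2 = (31 - 1^2)/6 = 30/6 = 5, a_2 = floor((5 + 1)/5) = 1.
  m_3 = 5*1 - 1 = 4, d_3 = (31 - 4^2)/5 = 15/5 = 3, a_3 = floor((5 + 4)/3) = 3.
  m_4 = 3*3 - 4 = 5, d_4 = (31 - 5^2)/3 = 6/3 = 2, a_4 = floor((5 + 5)/2) = 5.
  m_5 = 2*5 - 5 = 5, d_5 = (31 - 5^2)/2 = 6/2 = 3, a_5 = floor((5 + 5)/3) = 3.
  m_6 = 3*3 - 5 = 4, d_6 = (31 - 4^2)/3 = 15/3 = 5, a_6 = floor((5 + 4)/5) = 1.
  m_7 = 5*1 - 4 = 1, d_7 = (31 - 1^2)/5 = 30/5 = 6, a_7 = floor((5 + 1)/6) = 1.
  m_8 = 6*1 - 1 = 5, d_8 = (31 - 5^2)/6 = 6/6 = 1, a_8 = floor((5 + 5)/1) = 10.
  m_9 = 1*10 - 5 = 5, d_9 = (31 - 5^2)/1 = 6/1 = 6: (m_9, d_9) = (m_1, d_1) = (5, 6), so from here the quotients repeat a_1, ..., a_8; the period length is 8.
Hence the expansion of sqrt(31) is a_0 = 5 followed by the repeating block 1, 1, 3, 5, 3, 1, 1, 10 (period 8).

[5; overline(1, 1, 3, 5, 3, 1, 1, 10)]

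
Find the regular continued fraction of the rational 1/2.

Run the Euclidean algorithm on 1 and 2; the successive quotients are the partial quotients a_0, a_1, ... (each step inverts the fractional part left over by the previous one):
  1 = 0*2 + 1, so a_0 = 0.
  2 = 2*1 + 0, so a_1 = 2.
The remainder reaches 0 after 2 divisions, so the expansion has 2 partial quotients, read off in order.

[0; 2]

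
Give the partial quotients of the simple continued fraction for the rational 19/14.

Run the Euclidean algorithm on 19 and 14; the successive quotients are the partial quotients a_0, a_1, ... (each step inverts the fractional part left over by the previous one):
  19 = 1*14 + 5, so a_0 = 1.
  14 = 2*5 + 4, so a_1 = 2.
  5 = 1*4 + 1, so a_2 = 1.
  4 = 4*1 + 0, so a_3 = 4.
The remainder reaches 0 after 4 divisions, so the expansion has 4 partial quotients, read off in order.

[1; 2, 1, 4]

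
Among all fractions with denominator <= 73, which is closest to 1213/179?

Expand x = 1213/179 as a continued fraction with the Euclidean algorithm:
  1213 = 6*179 + 139, so a_0 = 6.
  179 = 1*139 + 40, so a_1 = 1.
  139 = 3*40 + 19, so a_2 = 3.
  40 = 2*19 + 2, so a_3 = 2.
  19 = 9*2 + 1, so a_4 = 9.
  2 = 2*1 + 0, so a_5 = 2.
so x = [6; 1, 3, 2, 9, 2].
Convergents (p_i = a_i*p_{i-1} + p_{i-2}, q_i = a_i*q_{i-1} + q_{i-2} with p_{-2}=0, p_{-1}=1, q_{-2}=1, q_{-1}=0), until the denominator exceeds 73:
  i=0: a_0=6, p_0 = 6*1 + 0 = 6, q_0 = 6*0 + 1 = 1.
  i=1: a_1=1, p_1 = 1*6 + 1 = 7, q_1 = 1*1 + 0 = 1.
  i=2: a_2=3, p_2 = 3*7 + 6 = 27, q_2 = 3*1 + 1 = 4.
  i=3: a_3=2, p_3 = 2*27 + 7 = 61, q_3 = 2*4 + 1 = 9.
  i=4: a_4=9, p_4 = 9*61 + 27 = 576, q_4 = 9*9 + 4 = 85.
q_4 = 85 > 73, so the last convergent with denominator <= 73 is p_3/q_3 = 61/9.
The closest fraction with denominator <= 73 is either p_3/q_3 or the intermediate fraction (k*p_3 + p_2)/(k*q_3 + q_2) with the largest k >= 1 whose denominator stays <= 73; these approach x as k grows, and every other convergent or intermediate fraction in range is farther away.
Largest k: floor((73 - q_2)/q_3) = floor((73 - 4)/9) = 7.
That gives (7*61 + 27)/(7*9 + 4) = 454/67.
Compare the errors: |x - 61/9| = |1213*9 - 61*179|/(179*9) = 2/1611, and |x - 454/67| = |1213*67 - 454*179|/(179*67) = 5/11993.
Cross-multiplying, 5*1611 = 8055 < 23986 = 2*11993, so 5/11993 is smaller: the intermediate fraction 454/67 is closer to x than 61/9.

454/67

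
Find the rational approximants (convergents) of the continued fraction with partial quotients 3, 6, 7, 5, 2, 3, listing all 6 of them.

3/1, 19/6, 136/43, 699/221, 1534/485, 5301/1676

Using the convergent recurrence p_i = a_i*p_{i-1} + p_{i-2}, q_i = a_i*q_{i-1} + q_{i-2} with p_{-2}=0, p_{-1}=1, q_{-2}=1, q_{-1}=0:
  i=0: a_0=3, p_0 = 3*1 + 0 = 3, q_0 = 3*0 + 1 = 1.
  i=1: a_1=6, p_1 = 6*3 + 1 = 19, q_1 = 6*1 + 0 = 6.
  i=2: a_2=7, p_2 = 7*19 + 3 = 136, q_2 = 7*6 + 1 = 43.
  i=3: a_3=5, p_3 = 5*136 + 19 = 699, q_3 = 5*43 + 6 = 221.
  i=4: a_4=2, p_4 = 2*699 + 136 = 1534, q_4 = 2*221 + 43 = 485.
  i=5: a_5=3, p_5 = 3*1534 + 699 = 5301, q_5 = 3*485 + 221 = 1676.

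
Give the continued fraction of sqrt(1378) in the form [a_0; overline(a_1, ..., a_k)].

Write x_i = (sqrt(1378) + m_i)/d_i with (m_0, d_0) = (0, 1). a_0 = floor(sqrt(1378)) = 37, since 37^2 = 1369 <= 1378 < 1444 = 38^2.
Iterate m_{i+1} = d_i*a_i - m_i, d_{i+1} = (1378 - m_{i+1}^2)/d_i, a_{i+1} = floor((a_0 + m_{i+1})/d_{i+1}):
  m_1 = 1*37 - 0 = 37, d_1 = (1378 - 37^2)/1 = 9/1 = 9, a_1 = floor((37 + 37)/9) = 8.
  m_2 = 9*8 - 37 = 35, d_2 = (1378 - 35^2)/9 = 153/9 = 17, a_2 = floor((37 + 35)/17) = 4.
  m_3 = 17*4 - 35 = 33, d_3 = (1378 - 33^2)/17 = 289/17 = 17, a_3 = floor((37 + 33)/17) = 4.
  m_4 = 17*4 - 33 = 35, d_4 = (1378 - 35^2)/17 = 153/17 = 9, a_4 = floor((37 + 35)/9) = 8.
  m_5 = 9*8 - 35 = 37, d_5 = (1378 - 37^2)/9 = 9/9 = 1, a_5 = floor((37 + 37)/1) = 74.
  m_6 = 1*74 - 37 = 37, d_6 = (1378 - 37^2)/1 = 9/1 = 9: (m_6, d_6) = (m_1, d_1) = (37, 9), so from here the quotients repeat a_1, ..., a_5; the period length is 5.
Hence the expansion of sqrt(1378) is a_0 = 37 followed by the repeating block 8, 4, 4, 8, 74 (period 5).

[37; overline(8, 4, 4, 8, 74)]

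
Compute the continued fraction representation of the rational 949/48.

[19; 1, 3, 2, 1, 3]

Run the Euclidean algorithm on 949 and 48; the successive quotients are the partial quotients a_0, a_1, ... (each step inverts the fractional part left over by the previous one):
  949 = 19*48 + 37, so a_0 = 19.
  48 = 1*37 + 11, so a_1 = 1.
  37 = 3*11 + 4, so a_2 = 3.
  11 = 2*4 + 3, so a_3 = 2.
  4 = 1*3 + 1, so a_4 = 1.
  3 = 3*1 + 0, so a_5 = 3.
The remainder reaches 0 after 6 divisions, so the expansion has 6 partial quotients, read off in order.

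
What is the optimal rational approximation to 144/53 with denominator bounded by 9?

19/7

Expand x = 144/53 as a continued fraction with the Euclidean algorithm:
  144 = 2*53 + 38, so a_0 = 2.
  53 = 1*38 + 15, so a_1 = 1.
  38 = 2*15 + 8, so a_2 = 2.
  15 = 1*8 + 7, so a_3 = 1.
  8 = 1*7 + 1, so a_4 = 1.
  7 = 7*1 + 0, so a_5 = 7.
so x = [2; 1, 2, 1, 1, 7].
Convergents (p_i = a_i*p_{i-1} + p_{i-2}, q_i = a_i*q_{i-1} + q_{i-2} with p_{-2}=0, p_{-1}=1, q_{-2}=1, q_{-1}=0), until the denominator exceeds 9:
  i=0: a_0=2, p_0 = 2*1 + 0 = 2, q_0 = 2*0 + 1 = 1.
  i=1: a_1=1, p_1 = 1*2 + 1 = 3, q_1 = 1*1 + 0 = 1.
  i=2: a_2=2, p_2 = 2*3 + 2 = 8, q_2 = 2*1 + 1 = 3.
  i=3: a_3=1, p_3 = 1*8 + 3 = 11, q_3 = 1*3 + 1 = 4.
  i=4: a_4=1, p_4 = 1*11 + 8 = 19, q_4 = 1*4 + 3 = 7.
  i=5: a_5=7, p_5 = 7*19 + 11 = 144, q_5 = 7*7 + 4 = 53.
q_5 = 53 > 9, so the last convergent with denominator <= 9 is p_4/q_4 = 19/7.
The closest fraction with denominator <= 9 is either p_4/q_4 or the intermediate fraction (k*p_4 + p_3)/(k*q_4 + q_3) with the largest k >= 1 whose denominator stays <= 9; these approach x as k grows, and every other convergent or intermediate fraction in range is farther away.
Largest k: floor((9 - q_3)/q_4) = floor((9 - 4)/7) = 0.
Since k = 0, no intermediate fraction beyond p_4/q_4 has denominator <= 9, so the convergent 19/7 is the closest (its error is |144*7 - 19*53|/(53*7) = 1/371).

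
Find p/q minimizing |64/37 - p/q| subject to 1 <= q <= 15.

Expand x = 64/37 as a continued fraction with the Euclidean algorithm:
  64 = 1*37 + 27, so a_0 = 1.
  37 = 1*27 + 10, so a_1 = 1.
  27 = 2*10 + 7, so a_2 = 2.
  10 = 1*7 + 3, so a_3 = 1.
  7 = 2*3 + 1, so a_4 = 2.
  3 = 3*1 + 0, so a_5 = 3.
so x = [1; 1, 2, 1, 2, 3].
Convergents (p_i = a_i*p_{i-1} + p_{i-2}, q_i = a_i*q_{i-1} + q_{i-2} with p_{-2}=0, p_{-1}=1, q_{-2}=1, q_{-1}=0), until the denominator exceeds 15:
  i=0: a_0=1, p_0 = 1*1 + 0 = 1, q_0 = 1*0 + 1 = 1.
  i=1: a_1=1, p_1 = 1*1 + 1 = 2, q_1 = 1*1 + 0 = 1.
  i=2: a_2=2, p_2 = 2*2 + 1 = 5, q_2 = 2*1 + 1 = 3.
  i=3: a_3=1, p_3 = 1*5 + 2 = 7, q_3 = 1*3 + 1 = 4.
  i=4: a_4=2, p_4 = 2*7 + 5 = 19, q_4 = 2*4 + 3 = 11.
  i=5: a_5=3, p_5 = 3*19 + 7 = 64, q_5 = 3*11 + 4 = 37.
q_5 = 37 > 15, so the last convergent with denominator <= 15 is p_4/q_4 = 19/11.
The closest fraction with denominator <= 15 is either p_4/q_4 or the intermediate fraction (k*p_4 + p_3)/(k*q_4 + q_3) with the largest k >= 1 whose denominator stays <= 15; these approach x as k grows, and every other convergent or intermediate fraction in range is farther away.
Largest k: floor((15 - q_3)/q_4) = floor((15 - 4)/11) = 1.
That gives (1*19 + 7)/(1*11 + 4) = 26/15.
Compare the errors: |x - 19/11| = |64*11 - 19*37|/(37*11) = 1/407, and |x - 26/15| = |64*15 - 26*37|/(37*15) = 2/555.
Cross-multiplying, 1*555 = 555 < 814 = 2*407, so 1/407 is smaller: the convergent 19/11 is closer to x than 26/15.

19/11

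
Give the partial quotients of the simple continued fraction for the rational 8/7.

[1; 7]

Run the Euclidean algorithm on 8 and 7; the successive quotients are the partial quotients a_0, a_1, ... (each step inverts the fractional part left over by the previous one):
  8 = 1*7 + 1, so a_0 = 1.
  7 = 7*1 + 0, so a_1 = 7.
The remainder reaches 0 after 2 divisions, so the expansion has 2 partial quotients, read off in order.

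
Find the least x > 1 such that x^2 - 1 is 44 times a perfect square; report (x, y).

First expand sqrt(44) as a continued fraction. With x_i = (sqrt(44) + m_i)/d_i and (m_0, d_0) = (0, 1): a_0 = floor(sqrt(44)) = 6, since 6^2 = 36 <= 44 < 49 = 7^2.
Iterate m_{i+1} = d_i*a_i - m_i, d_{i+1} = (44 - m_{i+1}^2)/d_i, a_{i+1} = floor((a_0 + m_{i+1})/d_{i+1}):
  m_1 = 1*6 - 0 = 6, d_1 = (44 - 6^2)/1 = 8/1 = 8, a_1 = floor((6 + 6)/8) = 1.
  m_2 = 8*1 - 6 = 2, d_2 = (44 - 2^2)/8 = 40/8 = 5, a_2 = floor((6 + 2)/5) = 1.
  m_3 = 5*1 - 2 = 3, d_3 = (44 - 3^2)/5 = 35/5 = 7, a_3 = floor((6 + 3)/7) = 1.
  m_4 = 7*1 - 3 = 4, d_4 = (44 - 4^2)/7 = 28/7 = 4, a_4 = floor((6 + 4)/4) = 2.
  m_5 = 4*2 - 4 = 4, d_5 = (44 - 4^2)/4 = 28/4 = 7, a_5 = floor((6 + 4)/7) = 1.
  m_6 = 7*1 - 4 = 3, d_6 = (44 - 3^2)/7 = 35/7 = 5, a_6 = floor((6 + 3)/5) = 1.
  m_7 = 5*1 - 3 = 2, d_7 = (44 - 2^2)/5 = 40/5 = 8, a_7 = floor((6 + 2)/8) = 1.
  m_8 = 8*1 - 2 = 6, d_8 = (44 - 6^2)/8 = 8/8 = 1, a_8 = floor((6 + 6)/1) = 12.
  m_9 = 1*12 - 6 = 6, d_9 = (44 - 6^2)/1 = 8/1 = 8: (m_9, d_9) = (m_1, d_1) = (6, 8), so from here the quotients repeat a_1, ..., a_8; the period length is 8.
So sqrt(44) = [6; (1, 1, 1, 2, 1, 1, 1, 12)] with period length k = 8.
k is even, so the fundamental solution of x^2 - 44y^2 = 1 is (p_{k-1}, q_{k-1}) = (p_7, q_7); compute convergents through index 7.
Convergents (p_i = a_i*p_{i-1} + p_{i-2}, q_i = a_i*q_{i-1} + q_{i-2} with p_{-2}=0, p_{-1}=1, q_{-2}=1, q_{-1}=0):
  i=0: a_0=6, p_0 = 6*1 + 0 = 6, q_0 = 6*0 + 1 = 1.
  i=1: a_1=1, p_1 = 1*6 + 1 = 7, q_1 = 1*1 + 0 = 1.
  i=2: a_2=1, p_2 = 1*7 + 6 = 13, q_2 = 1*1 + 1 = 2.
  i=3: a_3=1, p_3 = 1*13 + 7 = 20, q_3 = 1*2 + 1 = 3.
  i=4: a_4=2, p_4 = 2*20 + 13 = 53, q_4 = 2*3 + 2 = 8.
  i=5: a_5=1, p_5 = 1*53 + 20 = 73, q_5 = 1*8 + 3 = 11.
  i=6: a_6=1, p_6 = 1*73 + 53 = 126, q_6 = 1*11 + 8 = 19.
  i=7: a_7=1, p_7 = 1*126 + 73 = 199, q_7 = 1*19 + 11 = 30.
Check: 199^2 - 44*30^2 = 39601 - 39600 = 1, so (x, y) = (199, 30) solves the equation, and by the theorem it is the least positive solution.

(x, y) = (199, 30)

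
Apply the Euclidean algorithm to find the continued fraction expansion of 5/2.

Run the Euclidean algorithm on 5 and 2; the successive quotients are the partial quotients a_0, a_1, ... (each step inverts the fractional part left over by the previous one):
  5 = 2*2 + 1, so a_0 = 2.
  2 = 2*1 + 0, so a_1 = 2.
The remainder reaches 0 after 2 divisions, so the expansion has 2 partial quotients, read off in order.

[2; 2]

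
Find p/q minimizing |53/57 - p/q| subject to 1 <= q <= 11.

Expand x = 53/57 as a continued fraction with the Euclidean algorithm:
  53 = 0*57 + 53, so a_0 = 0.
  57 = 1*53 + 4, so a_1 = 1.
  53 = 13*4 + 1, so a_2 = 13.
  4 = 4*1 + 0, so a_3 = 4.
so x = [0; 1, 13, 4].
Convergents (p_i = a_i*p_{i-1} + p_{i-2}, q_i = a_i*q_{i-1} + q_{i-2} with p_{-2}=0, p_{-1}=1, q_{-2}=1, q_{-1}=0), until the denominator exceeds 11:
  i=0: a_0=0, p_0 = 0*1 + 0 = 0, q_0 = 0*0 + 1 = 1.
  i=1: a_1=1, p_1 = 1*0 + 1 = 1, q_1 = 1*1 + 0 = 1.
  i=2: a_2=13, p_2 = 13*1 + 0 = 13, q_2 = 13*1 + 1 = 14.
q_2 = 14 > 11, so the last convergent with denominator <= 11 is p_1/q_1 = 1/1.
The closest fraction with denominator <= 11 is either p_1/q_1 or the intermediate fraction (k*p_1 + p_0)/(k*q_1 + q_0) with the largest k >= 1 whose denominator stays <= 11; these approach x as k grows, and every other convergent or intermediate fraction in range is farther away.
Largest k: floor((11 - q_0)/q_1) = floor((11 - 1)/1) = 10.
That gives (10*1 + 0)/(10*1 + 1) = 10/11.
Compare the errors: |x - 1/1| = |53*1 - 1*57|/(57*1) = 4/57, and |x - 10/11| = |53*11 - 10*57|/(57*11) = 13/627.
Cross-multiplying, 13*57 = 741 < 2508 = 4*627, so 13/627 is smaller: the intermediate fraction 10/11 is closer to x than 1/1.

10/11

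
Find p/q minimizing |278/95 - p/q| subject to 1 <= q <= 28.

79/27

Expand x = 278/95 as a continued fraction with the Euclidean algorithm:
  278 = 2*95 + 88, so a_0 = 2.
  95 = 1*88 + 7, so a_1 = 1.
  88 = 12*7 + 4, so a_2 = 12.
  7 = 1*4 + 3, so a_3 = 1.
  4 = 1*3 + 1, so a_4 = 1.
  3 = 3*1 + 0, so a_5 = 3.
so x = [2; 1, 12, 1, 1, 3].
Convergents (p_i = a_i*p_{i-1} + p_{i-2}, q_i = a_i*q_{i-1} + q_{i-2} with p_{-2}=0, p_{-1}=1, q_{-2}=1, q_{-1}=0), until the denominator exceeds 28:
  i=0: a_0=2, p_0 = 2*1 + 0 = 2, q_0 = 2*0 + 1 = 1.
  i=1: a_1=1, p_1 = 1*2 + 1 = 3, q_1 = 1*1 + 0 = 1.
  i=2: a_2=12, p_2 = 12*3 + 2 = 38, q_2 = 12*1 + 1 = 13.
  i=3: a_3=1, p_3 = 1*38 + 3 = 41, q_3 = 1*13 + 1 = 14.
  i=4: a_4=1, p_4 = 1*41 + 38 = 79, q_4 = 1*14 + 13 = 27.
  i=5: a_5=3, p_5 = 3*79 + 41 = 278, q_5 = 3*27 + 14 = 95.
q_5 = 95 > 28, so the last convergent with denominator <= 28 is p_4/q_4 = 79/27.
The closest fraction with denominator <= 28 is either p_4/q_4 or the intermediate fraction (k*p_4 + p_3)/(k*q_4 + q_3) with the largest k >= 1 whose denominator stays <= 28; these approach x as k grows, and every other convergent or intermediate fraction in range is farther away.
Largest k: floor((28 - q_3)/q_4) = floor((28 - 14)/27) = 0.
Since k = 0, no intermediate fraction beyond p_4/q_4 has denominator <= 28, so the convergent 79/27 is the closest (its error is |278*27 - 79*95|/(95*27) = 1/2565).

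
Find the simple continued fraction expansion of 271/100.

[2; 1, 2, 2, 4, 3]

Run the Euclidean algorithm on 271 and 100; the successive quotients are the partial quotients a_0, a_1, ... (each step inverts the fractional part left over by the previous one):
  271 = 2*100 + 71, so a_0 = 2.
  100 = 1*71 + 29, so a_1 = 1.
  71 = 2*29 + 13, so a_2 = 2.
  29 = 2*13 + 3, so a_3 = 2.
  13 = 4*3 + 1, so a_4 = 4.
  3 = 3*1 + 0, so a_5 = 3.
The remainder reaches 0 after 6 divisions, so the expansion has 6 partial quotients, read off in order.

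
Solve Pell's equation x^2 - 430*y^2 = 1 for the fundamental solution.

First expand sqrt(430) as a continued fraction. With x_i = (sqrt(430) + m_i)/d_i and (m_0, d_0) = (0, 1): a_0 = floor(sqrt(430)) = 20, since 20^2 = 400 <= 430 < 441 = 21^2.
Iterate m_{i+1} = d_i*a_i - m_i, d_{i+1} = (430 - m_{i+1}^2)/d_i, a_{i+1} = floor((a_0 + m_{i+1})/d_{i+1}):
  m_1 = 1*20 - 0 = 20, d_1 = (430 - 20^2)/1 = 30/1 = 30, a_1 = floor((20 + 20)/30) = 1.
  m_2 = 30*1 - 20 = 10, d_2 = (430 - 10^2)/30 = 330/30 = 11, a_2 = floor((20 + 10)/11) = 2.
  m_3 = 11*2 - 10 = 12, d_3 = (430 - 12^2)/11 = 286/11 = 26, a_3 = floor((20 + 12)/26) = 1.
  m_4 = 26*1 - 12 = 14, d_4 = (430 - 14^2)/26 = 234/26 = 9, a_4 = floor((20 + 14)/9) = 3.
  m_5 = 9*3 - 14 = 13, d_5 = (430 - 13^2)/9 = 261/9 = 29, a_5 = floor((20 + 13)/29) = 1.
  m_6 = 29*1 - 13 = 16, d_6 = (430 - 16^2)/29 = 174/29 = 6, a_6 = floor((20 + 16)/6) = 6.
  m_7 = 6*6 - 16 = 20, d_7 = (430 - 20^2)/6 = 30/6 = 5, a_7 = floor((20 + 20)/5) = 8.
  m_8 = 5*8 - 20 = 20, d_8 = (430 - 20^2)/5 = 30/5 = 6, a_8 = floor((20 + 20)/6) = 6.
  m_9 = 6*6 - 20 = 16, d_9 = (430 - 16^2)/6 = 174/6 = 29, a_9 = floor((20 + 16)/29) = 1.
  m_10 = 29*1 - 16 = 13, d_10 = (430 - 13^2)/29 = 261/29 = 9, a_10 = floor((20 + 13)/9) = 3.
  m_11 = 9*3 - 13 = 14, d_11 = (430 - 14^2)/9 = 234/9 = 26, a_11 = floor((20 + 14)/26) = 1.
  m_12 = 26*1 - 14 = 12, d_12 = (430 - 12^2)/26 = 286/26 = 11, a_12 = floor((20 + 12)/11) = 2.
  m_13 = 11*2 - 12 = 10, d_13 = (430 - 10^2)/11 = 330/11 = 30, a_13 = floor((20 + 10)/30) = 1.
  m_14 = 30*1 - 10 = 20, d_14 = (430 - 20^2)/30 = 30/30 = 1, a_14 = floor((20 + 20)/1) = 40.
  m_15 = 1*40 - 20 = 20, d_15 = (430 - 20^2)/1 = 30/1 = 30: (m_15, d_15) = (m_1, d_1) = (20, 30), so from here the quotients repeat a_1, ..., a_14; the period length is 14.
So sqrt(430) = [20; (1, 2, 1, 3, 1, 6, 8, 6, 1, 3, 1, 2, 1, 40)] with period length k = 14.
k is even, so the fundamental solution of x^2 - 430y^2 = 1 is (p_{k-1}, q_{k-1}) = (p_13, q_13); compute convergents through index 13.
Convergents (p_i = a_i*p_{i-1} + p_{i-2}, q_i = a_i*q_{i-1} + q_{i-2} with p_{-2}=0, p_{-1}=1, q_{-2}=1, q_{-1}=0):
  i=0: a_0=20, p_0 = 20*1 + 0 = 20, q_0 = 20*0 + 1 = 1.
  i=1: a_1=1, p_1 = 1*20 + 1 = 21, q_1 = 1*1 + 0 = 1.
  i=2: a_2=2, p_2 = 2*21 + 20 = 62, q_2 = 2*1 + 1 = 3.
  i=3: a_3=1, p_3 = 1*62 + 21 = 83, q_3 = 1*3 + 1 = 4.
  i=4: a_4=3, p_4 = 3*83 + 62 = 311, q_4 = 3*4 + 3 = 15.
  i=5: a_5=1, p_5 = 1*311 + 83 = 394, q_5 = 1*15 + 4 = 19.
  i=6: a_6=6, p_6 = 6*394 + 311 = 2675, q_6 = 6*19 + 15 = 129.
  i=7: a_7=8, p_7 = 8*2675 + 394 = 21794, q_7 = 8*129 + 19 = 1051.
  i=8: a_8=6, p_8 = 6*21794 + 2675 = 133439, q_8 = 6*1051 + 129 = 6435.
  i=9: a_9=1, p_9 = 1*133439 + 21794 = 155233, q_9 = 1*6435 + 1051 = 7486.
  i=10: a_10=3, p_10 = 3*155233 + 133439 = 599138, q_10 = 3*7486 + 6435 = 28893.
  i=11: a_11=1, p_11 = 1*599138 + 155233 = 754371, q_11 = 1*28893 + 7486 = 36379.
  i=12: a_12=2, p_12 = 2*754371 + 599138 = 2107880, q_12 = 2*36379 + 28893 = 101651.
  i=13: a_13=1, p_13 = 1*2107880 + 754371 = 2862251, q_13 = 1*101651 + 36379 = 138030.
Check: 2862251^2 - 430*138030^2 = 8192480787001 - 8192480787000 = 1, so (x, y) = (2862251, 138030) solves the equation, and by the theorem it is the least positive solution.

(x, y) = (2862251, 138030)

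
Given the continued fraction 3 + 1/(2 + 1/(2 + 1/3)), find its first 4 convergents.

3/1, 7/2, 17/5, 58/17

Using the convergent recurrence p_i = a_i*p_{i-1} + p_{i-2}, q_i = a_i*q_{i-1} + q_{i-2} with p_{-2}=0, p_{-1}=1, q_{-2}=1, q_{-1}=0:
  i=0: a_0=3, p_0 = 3*1 + 0 = 3, q_0 = 3*0 + 1 = 1.
  i=1: a_1=2, p_1 = 2*3 + 1 = 7, q_1 = 2*1 + 0 = 2.
  i=2: a_2=2, p_2 = 2*7 + 3 = 17, q_2 = 2*2 + 1 = 5.
  i=3: a_3=3, p_3 = 3*17 + 7 = 58, q_3 = 3*5 + 2 = 17.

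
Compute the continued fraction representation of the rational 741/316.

[2; 2, 1, 8, 1, 10]

Run the Euclidean algorithm on 741 and 316; the successive quotients are the partial quotients a_0, a_1, ... (each step inverts the fractional part left over by the previous one):
  741 = 2*316 + 109, so a_0 = 2.
  316 = 2*109 + 98, so a_1 = 2.
  109 = 1*98 + 11, so a_2 = 1.
  98 = 8*11 + 10, so a_3 = 8.
  11 = 1*10 + 1, so a_4 = 1.
  10 = 10*1 + 0, so a_5 = 10.
The remainder reaches 0 after 6 divisions, so the expansion has 6 partial quotients, read off in order.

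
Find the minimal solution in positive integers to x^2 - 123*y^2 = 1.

First expand sqrt(123) as a continued fraction. With x_i = (sqrt(123) + m_i)/d_i and (m_0, d_0) = (0, 1): a_0 = floor(sqrt(123)) = 11, since 11^2 = 121 <= 123 < 144 = 12^2.
Iterate m_{i+1} = d_i*a_i - m_i, d_{i+1} = (123 - m_{i+1}^2)/d_i, a_{i+1} = floor((a_0 + m_{i+1})/d_{i+1}):
  m_1 = 1*11 - 0 = 11, d_1 = (123 - 11^2)/1 = 2/1 = 2, a_1 = floor((11 + 11)/2) = 11.
  m_2 = 2*11 - 11 = 11, d_2 = (123 - 11^2)/2 = 2/2 = 1, a_2 = floor((11 + 11)/1) = 22.
  m_3 = 1*22 - 11 = 11, d_3 = (123 - 11^2)/1 = 2/1 = 2: (m_3, d_3) = (m_1, d_1) = (11, 2), so from here the quotients repeat a_1, a_2; the period length is 2.
So sqrt(123) = [11; (11, 22)] with period length k = 2.
k is even, so the fundamental solution of x^2 - 123y^2 = 1 is (p_{k-1}, q_{k-1}) = (p_1, q_1); compute convergents through index 1.
Convergents (p_i = a_i*p_{i-1} + p_{i-2}, q_i = a_i*q_{i-1} + q_{i-2} with p_{-2}=0, p_{-1}=1, q_{-2}=1, q_{-1}=0):
  i=0: a_0=11, p_0 = 11*1 + 0 = 11, q_0 = 11*0 + 1 = 1.
  i=1: a_1=11, p_1 = 11*11 + 1 = 122, q_1 = 11*1 + 0 = 11.
Check: 122^2 - 123*11^2 = 14884 - 14883 = 1, so (x, y) = (122, 11) solves the equation, and by the theorem it is the least positive solution.

(x, y) = (122, 11)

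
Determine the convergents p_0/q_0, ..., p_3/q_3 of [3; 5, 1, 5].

Using the convergent recurrence p_i = a_i*p_{i-1} + p_{i-2}, q_i = a_i*q_{i-1} + q_{i-2} with p_{-2}=0, p_{-1}=1, q_{-2}=1, q_{-1}=0:
  i=0: a_0=3, p_0 = 3*1 + 0 = 3, q_0 = 3*0 + 1 = 1.
  i=1: a_1=5, p_1 = 5*3 + 1 = 16, q_1 = 5*1 + 0 = 5.
  i=2: a_2=1, p_2 = 1*16 + 3 = 19, q_2 = 1*5 + 1 = 6.
  i=3: a_3=5, p_3 = 5*19 + 16 = 111, q_3 = 5*6 + 5 = 35.

3/1, 16/5, 19/6, 111/35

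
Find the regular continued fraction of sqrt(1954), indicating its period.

Write x_i = (sqrt(1954) + m_i)/d_i with (m_0, d_0) = (0, 1). a_0 = floor(sqrt(1954)) = 44, since 44^2 = 1936 <= 1954 < 2025 = 45^2.
Iterate m_{i+1} = d_i*a_i - m_i, d_{i+1} = (1954 - m_{i+1}^2)/d_i, a_{i+1} = floor((a_0 + m_{i+1})/d_{i+1}):
  m_1 = 1*44 - 0 = 44, d_1 = (1954 - 44^2)/1 = 18/1 = 18, a_1 = floor((44 + 44)/18) = 4.
  m_2 = 18*4 - 44 = 28, d_2 = (1954 - 28^2)/18 = 1170/18 = 65, a_2 = floor((44 + 28)/65) = 1.
  m_3 = 65*1 - 28 = 37, d_3 = (1954 - 37^2)/65 = 585/65 = 9, a_3 = floor((44 + 37)/9) = 9.
  m_4 = 9*9 - 37 = 44, d_4 = (1954 - 44^2)/9 = 18/9 = 2, a_4 = floor((44 + 44)/2) = 44.
  m_5 = 2*44 - 44 = 44, d_5 = (1954 - 44^2)/2 = 18/2 = 9, a_5 = floor((44 + 44)/9) = 9.
  m_6 = 9*9 - 44 = 37, d_6 = (1954 - 37^2)/9 = 585/9 = 65, a_6 = floor((44 + 37)/65) = 1.
  m_7 = 65*1 - 37 = 28, d_7 = (1954 - 28^2)/65 = 1170/65 = 18, a_7 = floor((44 + 28)/18) = 4.
  m_8 = 18*4 - 28 = 44, d_8 = (1954 - 44^2)/18 = 18/18 = 1, a_8 = floor((44 + 44)/1) = 88.
  m_9 = 1*88 - 44 = 44, d_9 = (1954 - 44^2)/1 = 18/1 = 18: (m_9, d_9) = (m_1, d_1) = (44, 18), so from here the quotients repeat a_1, ..., a_8; the period length is 8.
Hence the expansion of sqrt(1954) is a_0 = 44 followed by the repeating block 4, 1, 9, 44, 9, 1, 4, 88 (period 8).

[44; (4, 1, 9, 44, 9, 1, 4, 88)]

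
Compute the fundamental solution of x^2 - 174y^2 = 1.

First expand sqrt(174) as a continued fraction. With x_i = (sqrt(174) + m_i)/d_i and (m_0, d_0) = (0, 1): a_0 = floor(sqrt(174)) = 13, since 13^2 = 169 <= 174 < 196 = 14^2.
Iterate m_{i+1} = d_i*a_i - m_i, d_{i+1} = (174 - m_{i+1}^2)/d_i, a_{i+1} = floor((a_0 + m_{i+1})/d_{i+1}):
  m_1 = 1*13 - 0 = 13, d_1 = (174 - 13^2)/1 = 5/1 = 5, a_1 = floor((13 + 13)/5) = 5.
  m_2 = 5*5 - 13 = 12, d_2 = (174 - 12^2)/5 = 30/5 = 6, a_2 = floor((13 + 12)/6) = 4.
  m_3 = 6*4 - 12 = 12, d_3 = (174 - 12^2)/6 = 30/6 = 5, a_3 = floor((13 + 12)/5) = 5.
  m_4 = 5*5 - 12 = 13, d_4 = (174 - 13^2)/5 = 5/5 = 1, a_4 = floor((13 + 13)/1) = 26.
  m_5 = 1*26 - 13 = 13, d_5 = (174 - 13^2)/1 = 5/1 = 5: (m_5, d_5) = (m_1, d_1) = (13, 5), so from here the quotients repeat a_1, ..., a_4; the period length is 4.
So sqrt(174) = [13; (5, 4, 5, 26)] with period length k = 4.
k is even, so the fundamental solution of x^2 - 174y^2 = 1 is (p_{k-1}, q_{k-1}) = (p_3, q_3); compute convergents through index 3.
Convergents (p_i = a_i*p_{i-1} + p_{i-2}, q_i = a_i*q_{i-1} + q_{i-2} with p_{-2}=0, p_{-1}=1, q_{-2}=1, q_{-1}=0):
  i=0: a_0=13, p_0 = 13*1 + 0 = 13, q_0 = 13*0 + 1 = 1.
  i=1: a_1=5, p_1 = 5*13 + 1 = 66, q_1 = 5*1 + 0 = 5.
  i=2: a_2=4, p_2 = 4*66 + 13 = 277, q_2 = 4*5 + 1 = 21.
  i=3: a_3=5, p_3 = 5*277 + 66 = 1451, q_3 = 5*21 + 5 = 110.
Check: 1451^2 - 174*110^2 = 2105401 - 2105400 = 1, so (x, y) = (1451, 110) solves the equation, and by the theorem it is the least positive solution.

(x, y) = (1451, 110)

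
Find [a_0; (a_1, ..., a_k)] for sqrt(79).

Write x_i = (sqrt(79) + m_i)/d_i with (m_0, d_0) = (0, 1). a_0 = floor(sqrt(79)) = 8, since 8^2 = 64 <= 79 < 81 = 9^2.
Iterate m_{i+1} = d_i*a_i - m_i, d_{i+1} = (79 - m_{i+1}^2)/d_i, a_{i+1} = floor((a_0 + m_{i+1})/d_{i+1}):
  m_1 = 1*8 - 0 = 8, d_1 = (79 - 8^2)/1 = 15/1 = 15, a_1 = floor((8 + 8)/15) = 1.
  m_2 = 15*1 - 8 = 7, d_2 = (79 - 7^2)/15 = 30/15 = 2, a_2 = floor((8 + 7)/2) = 7.
  m_3 = 2*7 - 7 = 7, d_3 = (79 - 7^2)/2 = 30/2 = 15, a_3 = floor((8 + 7)/15) = 1.
  m_4 = 15*1 - 7 = 8, d_4 = (79 - 8^2)/15 = 15/15 = 1, a_4 = floor((8 + 8)/1) = 16.
  m_5 = 1*16 - 8 = 8, d_5 = (79 - 8^2)/1 = 15/1 = 15: (m_5, d_5) = (m_1, d_1) = (8, 15), so from here the quotients repeat a_1, ..., a_4; the period length is 4.
Hence the expansion of sqrt(79) is a_0 = 8 followed by the repeating block 1, 7, 1, 16 (period 4).

[8; (1, 7, 1, 16)]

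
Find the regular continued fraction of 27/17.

[1; 1, 1, 2, 3]

Run the Euclidean algorithm on 27 and 17; the successive quotients are the partial quotients a_0, a_1, ... (each step inverts the fractional part left over by the previous one):
  27 = 1*17 + 10, so a_0 = 1.
  17 = 1*10 + 7, so a_1 = 1.
  10 = 1*7 + 3, so a_2 = 1.
  7 = 2*3 + 1, so a_3 = 2.
  3 = 3*1 + 0, so a_4 = 3.
The remainder reaches 0 after 5 divisions, so the expansion has 5 partial quotients, read off in order.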